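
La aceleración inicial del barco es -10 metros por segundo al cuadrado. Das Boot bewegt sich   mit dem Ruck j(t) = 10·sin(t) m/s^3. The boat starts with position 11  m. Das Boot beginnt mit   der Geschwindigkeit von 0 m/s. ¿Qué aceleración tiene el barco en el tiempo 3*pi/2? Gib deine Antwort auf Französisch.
En partant du jerk j(t) = 10·sin(t), nous prenons 1 primitive. En prenant ∫j(t)dt et en appliquant a(0) = -10, nous trouvons a(t) = -10·cos(t). En utilisant a(t) = -10·cos(t) et en substituant t = 3*pi/2, nous trouvons a = 0.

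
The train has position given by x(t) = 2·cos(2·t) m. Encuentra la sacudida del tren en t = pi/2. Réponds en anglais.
We must differentiate our position equation x(t) = 2·cos(2·t) 3 times. Taking d/dt of x(t), we find v(t) = -4·sin(2·t). Taking d/dt of v(t), we find a(t) = -8·cos(2·t). Taking d/dt of a(t), we find j(t) = 16·sin(2·t). We have jerk j(t) = 16·sin(2·t). Substituting t = pi/2: j(pi/2) = 0.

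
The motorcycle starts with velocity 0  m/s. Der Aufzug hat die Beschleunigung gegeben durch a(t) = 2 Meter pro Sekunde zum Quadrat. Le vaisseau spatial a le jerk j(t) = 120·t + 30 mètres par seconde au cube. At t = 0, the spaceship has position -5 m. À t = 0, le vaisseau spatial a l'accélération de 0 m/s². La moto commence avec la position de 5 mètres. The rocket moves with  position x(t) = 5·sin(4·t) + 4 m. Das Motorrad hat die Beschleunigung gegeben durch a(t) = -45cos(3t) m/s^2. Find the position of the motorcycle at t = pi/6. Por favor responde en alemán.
Wir müssen die Stammfunktion unserer Gleichung für die Beschleunigung a(t) = -45·cos(3·t) 2-mal finden. Das Integral von der Beschleunigung, mit v(0) = 0, ergibt die Geschwindigkeit: v(t) = -15·sin(3·t). Das Integral von der Geschwindigkeit, mit x(0) = 5, ergibt die Position: x(t) = 5·cos(3·t). Mit x(t) = 5·cos(3·t) und Einsetzen von t = pi/6, finden wir x = 0.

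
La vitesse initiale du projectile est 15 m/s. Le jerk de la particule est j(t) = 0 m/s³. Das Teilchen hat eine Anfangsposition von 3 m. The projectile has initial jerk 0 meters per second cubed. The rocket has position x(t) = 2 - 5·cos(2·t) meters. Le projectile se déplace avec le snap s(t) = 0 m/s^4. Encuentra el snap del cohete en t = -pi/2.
Para resolver esto, necesitamos tomar 4 derivadas de nuestra ecuación de la posición x(t) = 2 - 5·cos(2·t). Tomando d/dt de x(t), encontramos v(t) = 10·sin(2·t). Tomando d/dt de v(t), encontramos a(t) = 20·cos(2·t). La derivada de la aceleración da la sacudida: j(t) = -40·sin(2·t). La derivada de la sacudida da el snap: s(t) = -80·cos(2·t). De la ecuación del snap s(t) = -80·cos(2·t), sustituimos t = -pi/2 para obtener s = 80.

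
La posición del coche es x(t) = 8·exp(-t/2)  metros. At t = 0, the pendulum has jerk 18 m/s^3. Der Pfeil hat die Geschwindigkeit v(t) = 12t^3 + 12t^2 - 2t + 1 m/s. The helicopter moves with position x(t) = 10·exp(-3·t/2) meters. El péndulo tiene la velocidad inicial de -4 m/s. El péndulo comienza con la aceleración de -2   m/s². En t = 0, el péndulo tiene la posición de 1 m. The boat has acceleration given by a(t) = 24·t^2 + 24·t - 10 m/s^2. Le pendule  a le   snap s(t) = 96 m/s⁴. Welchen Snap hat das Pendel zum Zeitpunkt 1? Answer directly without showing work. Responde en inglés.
At t = 1, s = 96.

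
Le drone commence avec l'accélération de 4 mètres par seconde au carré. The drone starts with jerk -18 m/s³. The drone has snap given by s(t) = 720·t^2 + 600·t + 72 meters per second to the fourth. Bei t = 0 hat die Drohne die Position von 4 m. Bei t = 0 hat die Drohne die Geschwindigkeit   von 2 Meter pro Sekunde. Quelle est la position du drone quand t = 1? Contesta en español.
Necesitamos integrar nuestra ecuación del snap s(t) = 720·t^2 + 600·t + 72 4 veces. Tomando ∫s(t)dt y aplicando j(0) = -18, encontramos j(t) = 240·t^3 + 300·t^2 + 72·t - 18. La antiderivada de la sacudida, con a(0) = 4, da la aceleración: a(t) = 60·t^4 + 100·t^3 + 36·t^2 - 18·t + 4. Integrando la aceleración y usando la condición inicial v(0) = 2, obtenemos v(t) = 12·t^5 + 25·t^4 + 12·t^3 - 9·t^2 + 4·t + 2. Tomando ∫v(t)dt y aplicando x(0) = 4, encontramos x(t) = 2·t^6 + 5·t^5 + 3·t^4 - 3·t^3 + 2·t^2 + 2·t + 4. De la ecuación de la posición x(t) = 2·t^6 + 5·t^5 + 3·t^4 - 3·t^3 + 2·t^2 + 2·t + 4, sustituimos t = 1 para obtener x = 15.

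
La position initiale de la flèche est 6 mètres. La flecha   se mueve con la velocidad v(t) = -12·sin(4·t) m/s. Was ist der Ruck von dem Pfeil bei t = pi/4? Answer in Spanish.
Debemos derivar nuestra ecuación de la velocidad v(t) = -12·sin(4·t) 2 veces. Derivando la velocidad, obtenemos la aceleración: a(t) = -48·cos(4·t). Derivando la aceleración, obtenemos la sacudida: j(t) = 192·sin(4·t). Usando j(t) = 192·sin(4·t) y sustituyendo t = pi/4, encontramos j = 0.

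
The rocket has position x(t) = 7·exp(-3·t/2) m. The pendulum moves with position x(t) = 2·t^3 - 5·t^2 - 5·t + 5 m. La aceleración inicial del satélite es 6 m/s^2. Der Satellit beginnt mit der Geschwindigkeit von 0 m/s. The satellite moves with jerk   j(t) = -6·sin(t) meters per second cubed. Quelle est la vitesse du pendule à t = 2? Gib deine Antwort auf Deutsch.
Wir müssen unsere Gleichung für die Position x(t) = 2·t^3 - 5·t^2 - 5·t + 5 1-mal ableiten. Die Ableitung von der Position ergibt die Geschwindigkeit: v(t) = 6·t^2 - 10·t - 5. Wir haben die Geschwindigkeit v(t) = 6·t^2 - 10·t - 5. Durch Einsetzen von t = 2: v(2) = -1.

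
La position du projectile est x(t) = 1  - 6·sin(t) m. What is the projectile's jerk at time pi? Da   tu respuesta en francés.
Pour résoudre ceci, nous devons prendre 3 dérivées de notre équation de la position x(t) = 1 - 6·sin(t). En prenant d/dt de x(t), nous trouvons v(t) = -6·cos(t). En dérivant la vitesse, nous obtenons l'accélération: a(t) = 6·sin(t). En dérivant l'accélération, nous obtenons le jerk: j(t) = 6·cos(t). De l'équation du jerk j(t) = 6·cos(t), nous substituons t = pi pour obtenir j = -6.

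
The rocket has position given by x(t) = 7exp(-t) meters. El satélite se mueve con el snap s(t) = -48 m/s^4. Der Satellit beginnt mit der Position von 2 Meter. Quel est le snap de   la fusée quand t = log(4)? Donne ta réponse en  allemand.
Um dies zu lösen, müssen wir 4 Ableitungen unserer Gleichung für die Position x(t) = 7·exp(-t) nehmen. Die Ableitung von der Position ergibt die Geschwindigkeit: v(t) = -7·exp(-t). Durch Ableiten von der Geschwindigkeit erhalten wir die Beschleunigung: a(t) = 7·exp(-t). Die Ableitung von der Beschleunigung ergibt den Ruck: j(t) = -7·exp(-t). Mit d/dt von j(t) finden wir s(t) = 7·exp(-t). Wir haben den Snap s(t) = 7·exp(-t). Durch Einsetzen von t = log(4): s(log(4)) = 7/4.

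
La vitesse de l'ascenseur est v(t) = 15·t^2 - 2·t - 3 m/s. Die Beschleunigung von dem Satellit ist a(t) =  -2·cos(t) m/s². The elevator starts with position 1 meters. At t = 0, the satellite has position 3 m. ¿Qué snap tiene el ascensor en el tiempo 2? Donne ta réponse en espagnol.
Para resolver esto, necesitamos tomar 3 derivadas de nuestra ecuación de la velocidad v(t) = 15·t^2 - 2·t - 3. Tomando d/dt de v(t), encontramos a(t) = 30·t - 2. Tomando d/dt de a(t), encontramos j(t) = 30. Tomando d/dt de j(t), encontramos s(t) = 0. De la ecuación del snap s(t) = 0, sustituimos t = 2 para obtener s = 0.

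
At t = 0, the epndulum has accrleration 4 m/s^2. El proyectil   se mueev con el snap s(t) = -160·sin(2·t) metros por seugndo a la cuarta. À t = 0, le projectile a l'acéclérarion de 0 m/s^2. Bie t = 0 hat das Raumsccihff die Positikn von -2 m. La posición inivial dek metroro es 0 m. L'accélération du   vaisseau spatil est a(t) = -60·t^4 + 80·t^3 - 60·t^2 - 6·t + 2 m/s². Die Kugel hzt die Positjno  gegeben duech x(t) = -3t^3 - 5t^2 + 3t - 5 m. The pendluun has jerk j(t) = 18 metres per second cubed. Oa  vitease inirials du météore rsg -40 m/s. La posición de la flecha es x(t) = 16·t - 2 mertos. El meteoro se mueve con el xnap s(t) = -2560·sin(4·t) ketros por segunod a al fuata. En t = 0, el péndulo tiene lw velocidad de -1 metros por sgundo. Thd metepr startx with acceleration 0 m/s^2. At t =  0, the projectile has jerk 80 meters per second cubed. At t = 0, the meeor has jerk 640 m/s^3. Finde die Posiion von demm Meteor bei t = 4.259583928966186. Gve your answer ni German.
Um dies zu lösen, müssen wir 4 Integrale unserer Gleichung für den Snap s(t) = -2560·sin(4·t) finden. Mit ∫s(t)dt und Anwendung von j(0) = 640, finden wir j(t) = 640·cos(4·t). Durch Integration von dem Ruck und Verwendung der Anfangsbedingung a(0) = 0, erhalten wir a(t) = 160·sin(4·t). Das Integral von der Beschleunigung, mit v(0) = -40, ergibt die Geschwindigkeit: v(t) = -40·cos(4·t). Durch Integration von der Geschwindigkeit und Verwendung der Anfangsbedingung x(0) = 0, erhalten wir x(t) = -10·sin(4·t). Aus der Gleichung für die Position x(t) = -10·sin(4·t), setzen wir t = 4.259583928966186 ein und erhalten x = 9.71237130470443.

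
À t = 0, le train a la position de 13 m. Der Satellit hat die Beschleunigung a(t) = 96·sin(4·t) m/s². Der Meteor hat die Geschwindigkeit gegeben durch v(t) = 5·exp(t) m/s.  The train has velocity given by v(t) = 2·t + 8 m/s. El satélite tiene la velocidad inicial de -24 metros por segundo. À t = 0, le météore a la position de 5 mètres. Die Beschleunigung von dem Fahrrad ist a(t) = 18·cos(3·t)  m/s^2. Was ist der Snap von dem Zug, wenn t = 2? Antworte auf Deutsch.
Ausgehend von der Geschwindigkeit v(t) = 2·t + 8, nehmen wir 3 Ableitungen. Mit d/dt von v(t) finden wir a(t) = 2. Durch Ableiten von der Beschleunigung erhalten wir den Ruck: j(t) = 0. Mit d/dt von j(t) finden wir s(t) = 0. Mit s(t) = 0 und Einsetzen von t = 2, finden wir s = 0.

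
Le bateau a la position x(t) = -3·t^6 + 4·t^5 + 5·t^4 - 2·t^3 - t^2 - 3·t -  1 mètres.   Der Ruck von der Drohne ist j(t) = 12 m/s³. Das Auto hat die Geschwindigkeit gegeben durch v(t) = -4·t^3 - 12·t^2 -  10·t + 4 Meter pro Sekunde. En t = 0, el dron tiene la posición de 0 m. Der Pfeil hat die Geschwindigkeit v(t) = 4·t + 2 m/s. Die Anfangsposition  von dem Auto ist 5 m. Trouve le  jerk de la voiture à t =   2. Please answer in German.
Um dies zu lösen, müssen wir 2 Ableitungen unserer Gleichung für die Geschwindigkeit v(t) = -4·t^3 - 12·t^2 - 10·t + 4 nehmen. Die Ableitung von der Geschwindigkeit ergibt die Beschleunigung: a(t) = -12·t^2 - 24·t - 10. Mit d/dt von a(t) finden wir j(t) = -24·t - 24. Mit j(t) = -24·t - 24 und Einsetzen von t = 2, finden wir j = -72.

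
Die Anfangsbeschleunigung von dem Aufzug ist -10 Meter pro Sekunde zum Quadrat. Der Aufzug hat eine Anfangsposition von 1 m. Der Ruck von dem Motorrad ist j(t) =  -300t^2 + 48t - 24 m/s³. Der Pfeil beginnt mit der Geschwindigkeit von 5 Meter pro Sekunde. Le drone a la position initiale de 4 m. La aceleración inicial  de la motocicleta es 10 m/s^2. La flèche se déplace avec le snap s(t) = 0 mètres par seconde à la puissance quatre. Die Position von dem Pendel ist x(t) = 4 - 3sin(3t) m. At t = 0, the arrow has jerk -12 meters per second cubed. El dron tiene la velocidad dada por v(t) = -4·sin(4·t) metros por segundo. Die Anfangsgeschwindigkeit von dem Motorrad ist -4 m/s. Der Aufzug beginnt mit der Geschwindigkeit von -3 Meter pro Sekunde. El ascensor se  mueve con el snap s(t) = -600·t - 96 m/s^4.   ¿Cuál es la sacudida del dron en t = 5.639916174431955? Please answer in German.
Wir müssen unsere Gleichung für die Geschwindigkeit v(t) = -4·sin(4·t) 2-mal ableiten. Durch Ableiten von der Geschwindigkeit erhalten wir die Beschleunigung: a(t) = -16·cos(4·t). Mit d/dt von a(t) finden wir j(t) = 64·sin(4·t). Aus der Gleichung für den Ruck j(t) = 64·sin(4·t), setzen wir t = 5.639916174431955 ein und erhalten j = -34.4564593443877.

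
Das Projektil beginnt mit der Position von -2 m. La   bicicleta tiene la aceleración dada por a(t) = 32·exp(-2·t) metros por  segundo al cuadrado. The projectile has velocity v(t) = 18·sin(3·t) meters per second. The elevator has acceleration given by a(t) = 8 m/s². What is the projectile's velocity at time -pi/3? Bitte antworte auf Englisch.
Using v(t) = 18·sin(3·t) and substituting t = -pi/3, we find v = 0.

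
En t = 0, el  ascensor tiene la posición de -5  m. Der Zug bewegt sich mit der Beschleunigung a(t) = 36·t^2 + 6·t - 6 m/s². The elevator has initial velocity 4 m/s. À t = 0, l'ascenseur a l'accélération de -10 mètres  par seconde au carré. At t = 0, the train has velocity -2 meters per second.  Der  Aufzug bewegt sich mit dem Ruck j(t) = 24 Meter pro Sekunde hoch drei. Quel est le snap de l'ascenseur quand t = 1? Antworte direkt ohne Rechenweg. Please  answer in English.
At t = 1, s = 0.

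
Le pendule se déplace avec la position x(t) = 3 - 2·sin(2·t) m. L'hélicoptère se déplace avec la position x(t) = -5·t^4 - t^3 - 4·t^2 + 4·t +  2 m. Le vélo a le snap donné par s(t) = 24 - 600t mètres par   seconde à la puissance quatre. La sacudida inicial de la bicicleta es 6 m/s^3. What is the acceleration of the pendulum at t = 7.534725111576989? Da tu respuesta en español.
Partiendo de la posición x(t) = 3 - 2·sin(2·t), tomamos 2 derivadas. La derivada de la posición da la velocidad: v(t) = -4·cos(2·t). Tomando d/dt de v(t), encontramos a(t) = 8·sin(2·t). Tenemos la aceleración a(t) = 8·sin(2·t). Sustituyendo t = 7.534725111576989: a(7.534725111576989) = 4.76801680903739.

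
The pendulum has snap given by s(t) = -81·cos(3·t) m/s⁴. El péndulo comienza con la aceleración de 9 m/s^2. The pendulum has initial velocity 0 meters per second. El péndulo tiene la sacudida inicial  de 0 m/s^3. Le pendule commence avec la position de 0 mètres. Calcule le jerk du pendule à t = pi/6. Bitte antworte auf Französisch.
Pour résoudre ceci, nous devons prendre 1 intégrale de notre équation du snap s(t) = -81·cos(3·t). En intégrant le snap et en utilisant la condition initiale j(0) = 0, nous obtenons j(t) = -27·sin(3·t). Nous avons le jerk j(t) = -27·sin(3·t). En substituant t = pi/6: j(pi/6) = -27.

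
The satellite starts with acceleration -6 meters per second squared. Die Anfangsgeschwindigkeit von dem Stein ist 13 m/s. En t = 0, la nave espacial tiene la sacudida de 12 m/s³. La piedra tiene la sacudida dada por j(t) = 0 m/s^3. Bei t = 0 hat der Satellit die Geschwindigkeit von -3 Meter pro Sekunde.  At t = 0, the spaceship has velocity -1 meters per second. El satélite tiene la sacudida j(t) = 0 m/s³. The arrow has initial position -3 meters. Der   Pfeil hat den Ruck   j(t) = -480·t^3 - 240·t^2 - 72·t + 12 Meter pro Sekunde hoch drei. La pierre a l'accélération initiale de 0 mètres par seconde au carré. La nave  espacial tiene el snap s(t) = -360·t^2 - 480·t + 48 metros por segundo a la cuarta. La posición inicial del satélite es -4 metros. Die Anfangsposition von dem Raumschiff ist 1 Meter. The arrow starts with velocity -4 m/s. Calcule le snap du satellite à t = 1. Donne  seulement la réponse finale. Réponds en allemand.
Bei t = 1, s = 0.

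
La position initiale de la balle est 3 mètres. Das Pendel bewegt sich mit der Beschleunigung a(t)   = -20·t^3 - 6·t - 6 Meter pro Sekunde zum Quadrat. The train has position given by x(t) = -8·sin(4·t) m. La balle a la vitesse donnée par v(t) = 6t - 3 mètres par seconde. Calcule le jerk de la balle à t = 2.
Nous devons dériver notre équation de la vitesse v(t) = 6·t - 3 2 fois. En dérivant la vitesse, nous obtenons l'accélération: a(t) = 6. En dérivant l'accélération, nous obtenons le jerk: j(t) = 0. De l'équation du jerk j(t) = 0, nous substituons t = 2 pour obtenir j = 0.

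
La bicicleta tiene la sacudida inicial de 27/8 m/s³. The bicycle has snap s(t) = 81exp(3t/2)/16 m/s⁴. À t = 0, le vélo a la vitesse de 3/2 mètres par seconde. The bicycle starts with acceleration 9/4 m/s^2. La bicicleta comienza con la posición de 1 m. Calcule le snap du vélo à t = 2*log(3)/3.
En utilisant s(t) = 81·exp(3·t/2)/16 et en substituant t = 2*log(3)/3, nous trouvons s = 243/16.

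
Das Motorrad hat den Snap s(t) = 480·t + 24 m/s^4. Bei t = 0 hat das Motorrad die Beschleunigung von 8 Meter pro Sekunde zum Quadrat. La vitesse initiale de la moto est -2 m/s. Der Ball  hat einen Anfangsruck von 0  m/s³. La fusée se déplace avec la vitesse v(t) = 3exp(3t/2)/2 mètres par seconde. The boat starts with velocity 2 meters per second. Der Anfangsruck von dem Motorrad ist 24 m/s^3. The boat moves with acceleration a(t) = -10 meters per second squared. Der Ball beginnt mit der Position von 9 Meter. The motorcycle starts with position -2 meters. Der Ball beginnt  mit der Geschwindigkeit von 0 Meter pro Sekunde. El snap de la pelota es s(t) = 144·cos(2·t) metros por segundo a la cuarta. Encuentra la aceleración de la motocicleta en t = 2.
Partiendo del snap s(t) = 480·t + 24, tomamos 2 antiderivadas. Integrando el snap y usando la condición inicial j(0) = 24, obtenemos j(t) = 240·t^2 + 24·t + 24. Tomando ∫j(t)dt y aplicando a(0) = 8, encontramos a(t) = 80·t^3 + 12·t^2 + 24·t + 8. Tenemos la aceleración a(t) = 80·t^3 + 12·t^2 + 24·t + 8. Sustituyendo t = 2: a(2) = 744.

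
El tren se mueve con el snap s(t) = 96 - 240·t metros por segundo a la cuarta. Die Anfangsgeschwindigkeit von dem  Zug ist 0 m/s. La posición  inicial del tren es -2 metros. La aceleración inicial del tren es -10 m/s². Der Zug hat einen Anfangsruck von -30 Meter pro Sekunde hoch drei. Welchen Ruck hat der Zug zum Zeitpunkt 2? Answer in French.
Nous devons intégrer notre équation du snap s(t) = 96 - 240·t 1 fois. En prenant ∫s(t)dt et en appliquant j(0) = -30, nous trouvons j(t) = -120·t^2 + 96·t - 30. En utilisant j(t) = -120·t^2 + 96·t - 30 et en substituant t = 2, nous trouvons j = -318.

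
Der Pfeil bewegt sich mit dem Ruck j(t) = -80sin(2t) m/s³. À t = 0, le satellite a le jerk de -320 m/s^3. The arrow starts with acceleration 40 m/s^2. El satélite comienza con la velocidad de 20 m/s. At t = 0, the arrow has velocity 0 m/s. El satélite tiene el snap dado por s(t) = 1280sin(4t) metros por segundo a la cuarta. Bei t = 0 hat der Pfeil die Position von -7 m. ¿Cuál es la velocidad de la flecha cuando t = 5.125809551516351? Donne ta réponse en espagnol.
Necesitamos integrar nuestra ecuación de la sacudida j(t) = -80·sin(2·t) 2 veces. Integrando la sacudida y usando la condición inicial a(0) = 40, obtenemos a(t) = 40·cos(2·t). La integral de la aceleración, con v(0) = 0, da la velocidad: v(t) = 20·sin(2·t). Tenemos la velocidad v(t) = 20·sin(2·t). Sustituyendo t = 5.125809551516351: v(5.125809551516351) = -14.7159171292355.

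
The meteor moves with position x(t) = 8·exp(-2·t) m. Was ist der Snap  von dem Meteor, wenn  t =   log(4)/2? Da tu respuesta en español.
Debemos derivar nuestra ecuación de la posición x(t) = 8·exp(-2·t) 4 veces. Tomando d/dt de x(t), encontramos v(t) = -16·exp(-2·t). Derivando la velocidad, obtenemos la aceleración: a(t) = 32·exp(-2·t). Derivando la aceleración, obtenemos la sacudida: j(t) = -64·exp(-2·t). Derivando la sacudida, obtenemos el snap: s(t) = 128·exp(-2·t). Tenemos el snap s(t) = 128·exp(-2·t). Sustituyendo t = log(4)/2: s(log(4)/2) = 32.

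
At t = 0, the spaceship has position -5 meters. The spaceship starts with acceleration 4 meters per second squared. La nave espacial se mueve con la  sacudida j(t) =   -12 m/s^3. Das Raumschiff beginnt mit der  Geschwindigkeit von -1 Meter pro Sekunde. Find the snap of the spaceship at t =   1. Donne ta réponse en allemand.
Wir müssen unsere Gleichung für den Ruck j(t) = -12 1-mal ableiten. Durch Ableiten von dem Ruck erhalten wir den Snap: s(t) = 0. Wir haben den Snap s(t) = 0. Durch Einsetzen von t = 1: s(1) = 0.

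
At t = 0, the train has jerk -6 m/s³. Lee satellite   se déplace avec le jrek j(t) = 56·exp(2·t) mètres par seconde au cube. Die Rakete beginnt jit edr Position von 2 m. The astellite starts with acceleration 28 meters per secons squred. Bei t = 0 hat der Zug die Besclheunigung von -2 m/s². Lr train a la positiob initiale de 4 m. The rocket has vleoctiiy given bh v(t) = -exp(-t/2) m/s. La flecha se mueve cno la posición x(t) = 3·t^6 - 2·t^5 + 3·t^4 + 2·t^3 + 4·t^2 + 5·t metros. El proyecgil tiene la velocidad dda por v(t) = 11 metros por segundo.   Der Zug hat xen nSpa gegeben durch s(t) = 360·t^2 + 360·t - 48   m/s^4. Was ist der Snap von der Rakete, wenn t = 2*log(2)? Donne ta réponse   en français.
Pour résoudre ceci, nous devons prendre 3 dérivées de notre équation de la vitesse v(t) = -exp(-t/2). En prenant d/dt de v(t), nous trouvons a(t) = exp(-t/2)/2. En dérivant l'accélération, nous obtenons le jerk: j(t) = -exp(-t/2)/4. En prenant d/dt de j(t), nous trouvons s(t) = exp(-t/2)/8. Nous avons le snap s(t) = exp(-t/2)/8. En substituant t = 2*log(2): s(2*log(2)) = 1/16.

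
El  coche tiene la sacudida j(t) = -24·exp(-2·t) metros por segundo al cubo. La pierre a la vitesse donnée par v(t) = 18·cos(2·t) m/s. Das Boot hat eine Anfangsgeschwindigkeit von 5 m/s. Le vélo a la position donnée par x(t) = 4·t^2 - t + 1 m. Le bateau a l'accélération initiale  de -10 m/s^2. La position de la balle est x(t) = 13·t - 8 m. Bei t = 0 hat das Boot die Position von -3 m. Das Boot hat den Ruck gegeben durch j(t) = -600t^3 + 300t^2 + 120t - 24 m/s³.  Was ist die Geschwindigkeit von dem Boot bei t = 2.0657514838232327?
Wir müssen die Stammfunktion unserer Gleichung für den Ruck j(t) = -600·t^3 + 300·t^2 + 120·t - 24 2-mal finden. Durch Integration von dem Ruck und Verwendung der Anfangsbedingung a(0) = -10, erhalten wir a(t) = -150·t^4 + 100·t^3 + 60·t^2 - 24·t - 10. Mit ∫a(t)dt und Anwendung von v(0) = 5, finden wir v(t) = -30·t^5 + 25·t^4 + 20·t^3 - 12·t^2 - 10·t + 5. Wir haben die Geschwindigkeit v(t) = -30·t^5 + 25·t^4 + 20·t^3 - 12·t^2 - 10·t + 5. Durch Einsetzen von t = 2.0657514838232327: v(2.0657514838232327) = -563.834308125476.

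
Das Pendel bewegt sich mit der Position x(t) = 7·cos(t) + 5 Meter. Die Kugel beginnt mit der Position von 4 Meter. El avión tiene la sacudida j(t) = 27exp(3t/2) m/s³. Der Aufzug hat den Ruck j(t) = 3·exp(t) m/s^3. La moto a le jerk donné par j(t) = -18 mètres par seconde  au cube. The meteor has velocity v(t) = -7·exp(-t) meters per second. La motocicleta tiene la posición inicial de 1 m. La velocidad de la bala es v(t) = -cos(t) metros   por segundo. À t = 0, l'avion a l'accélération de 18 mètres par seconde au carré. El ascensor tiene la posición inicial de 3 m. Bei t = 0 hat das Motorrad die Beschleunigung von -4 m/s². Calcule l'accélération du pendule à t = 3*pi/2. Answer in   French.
En partant de la position x(t) = 7·cos(t) + 5, nous prenons 2 dérivées. En dérivant la position, nous obtenons la vitesse: v(t) = -7·sin(t). La dérivée de la vitesse donne l'accélération: a(t) = -7·cos(t). De l'équation de l'accélération a(t) = -7·cos(t), nous substituons t = 3*pi/2 pour obtenir a = 0.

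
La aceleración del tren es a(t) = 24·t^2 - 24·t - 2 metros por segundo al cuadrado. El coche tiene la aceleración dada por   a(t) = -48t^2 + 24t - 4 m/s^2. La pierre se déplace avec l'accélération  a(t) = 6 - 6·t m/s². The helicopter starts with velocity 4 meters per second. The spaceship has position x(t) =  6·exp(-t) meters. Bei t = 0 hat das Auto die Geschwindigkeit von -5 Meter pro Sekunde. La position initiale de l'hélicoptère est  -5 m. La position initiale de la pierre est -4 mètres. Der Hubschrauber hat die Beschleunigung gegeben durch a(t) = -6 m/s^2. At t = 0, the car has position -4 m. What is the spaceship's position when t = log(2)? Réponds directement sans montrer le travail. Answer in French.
x(log(2)) = 3.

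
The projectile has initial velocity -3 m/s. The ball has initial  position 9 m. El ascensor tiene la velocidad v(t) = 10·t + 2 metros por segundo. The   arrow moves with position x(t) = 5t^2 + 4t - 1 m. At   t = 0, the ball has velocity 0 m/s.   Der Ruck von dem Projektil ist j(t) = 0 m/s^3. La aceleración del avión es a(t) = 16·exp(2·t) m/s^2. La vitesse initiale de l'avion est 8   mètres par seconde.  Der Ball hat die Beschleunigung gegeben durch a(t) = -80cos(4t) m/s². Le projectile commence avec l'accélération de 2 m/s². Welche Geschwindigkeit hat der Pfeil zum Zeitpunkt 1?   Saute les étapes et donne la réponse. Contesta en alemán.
Bei t = 1, v = 14.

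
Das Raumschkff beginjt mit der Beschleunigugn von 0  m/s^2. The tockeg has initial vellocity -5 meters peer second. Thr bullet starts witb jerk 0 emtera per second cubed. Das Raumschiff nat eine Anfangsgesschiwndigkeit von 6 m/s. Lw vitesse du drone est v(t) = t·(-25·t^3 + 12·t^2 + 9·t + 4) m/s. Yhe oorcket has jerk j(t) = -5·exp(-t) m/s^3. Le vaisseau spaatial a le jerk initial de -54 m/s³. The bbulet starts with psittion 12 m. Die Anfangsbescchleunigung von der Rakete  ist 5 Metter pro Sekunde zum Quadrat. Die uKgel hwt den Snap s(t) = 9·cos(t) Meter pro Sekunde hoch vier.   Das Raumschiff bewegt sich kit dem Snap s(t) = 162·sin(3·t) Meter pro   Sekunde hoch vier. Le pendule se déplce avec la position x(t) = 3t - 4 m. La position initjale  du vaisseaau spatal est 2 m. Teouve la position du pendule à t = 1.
De l'équation de la position x(t) = 3·t - 4, nous substituons t = 1 pour obtenir x = -1.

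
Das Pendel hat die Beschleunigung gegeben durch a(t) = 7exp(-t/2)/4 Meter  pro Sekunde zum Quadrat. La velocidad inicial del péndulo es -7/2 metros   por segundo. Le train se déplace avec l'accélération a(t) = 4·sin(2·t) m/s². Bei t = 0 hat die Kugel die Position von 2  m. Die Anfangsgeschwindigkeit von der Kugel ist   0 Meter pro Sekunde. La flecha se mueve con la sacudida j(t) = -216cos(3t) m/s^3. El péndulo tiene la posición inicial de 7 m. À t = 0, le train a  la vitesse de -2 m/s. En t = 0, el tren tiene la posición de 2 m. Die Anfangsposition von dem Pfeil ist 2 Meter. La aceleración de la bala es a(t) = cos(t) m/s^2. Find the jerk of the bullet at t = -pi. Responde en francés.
Pour résoudre ceci, nous devons prendre 1 dérivée de notre équation de l'accélération a(t) = cos(t). La dérivée de l'accélération donne le jerk: j(t) = -sin(t). De l'équation du jerk j(t) = -sin(t), nous substituons t = -pi pour obtenir j = 0.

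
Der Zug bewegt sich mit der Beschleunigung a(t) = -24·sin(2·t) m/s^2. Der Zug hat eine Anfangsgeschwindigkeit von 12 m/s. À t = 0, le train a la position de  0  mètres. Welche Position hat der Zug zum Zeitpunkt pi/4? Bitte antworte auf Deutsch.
Um dies zu lösen, müssen wir 2 Stammfunktionen unserer Gleichung für die Beschleunigung a(t) = -24·sin(2·t) finden. Das Integral von der Beschleunigung ist die Geschwindigkeit. Mit v(0) = 12 erhalten wir v(t) = 12·cos(2·t). Die Stammfunktion von der Geschwindigkeit, mit x(0) = 0, ergibt die Position: x(t) = 6·sin(2·t). Wir haben die Position x(t) = 6·sin(2·t). Durch Einsetzen von t = pi/4: x(pi/4) = 6.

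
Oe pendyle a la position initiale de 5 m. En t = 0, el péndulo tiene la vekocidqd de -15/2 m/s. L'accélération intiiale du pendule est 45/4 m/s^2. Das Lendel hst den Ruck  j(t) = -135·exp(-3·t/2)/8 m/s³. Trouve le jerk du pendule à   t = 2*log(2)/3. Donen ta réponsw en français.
De l'équation du jerk j(t) = -135·exp(-3·t/2)/8, nous substituons t = 2*log(2)/3 pour obtenir j = -135/16.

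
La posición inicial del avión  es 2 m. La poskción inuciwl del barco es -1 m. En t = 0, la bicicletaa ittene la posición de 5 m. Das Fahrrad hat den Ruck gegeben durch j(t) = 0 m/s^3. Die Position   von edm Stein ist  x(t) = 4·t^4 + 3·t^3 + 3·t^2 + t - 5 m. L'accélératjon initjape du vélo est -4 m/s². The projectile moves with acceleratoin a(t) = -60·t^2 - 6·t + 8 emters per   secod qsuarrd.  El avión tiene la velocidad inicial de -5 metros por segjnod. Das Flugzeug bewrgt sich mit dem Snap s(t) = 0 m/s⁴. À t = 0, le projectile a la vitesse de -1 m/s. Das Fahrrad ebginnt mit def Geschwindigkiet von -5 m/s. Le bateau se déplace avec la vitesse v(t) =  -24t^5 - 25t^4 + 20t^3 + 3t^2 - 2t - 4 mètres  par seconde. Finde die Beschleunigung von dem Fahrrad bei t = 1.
Wir müssen unsere Gleichung für den Ruck j(t) = 0 1-mal integrieren. Das Integral von dem Ruck ist die Beschleunigung. Mit a(0) = -4 erhalten wir a(t) = -4. Aus der Gleichung für die Beschleunigung a(t) = -4, setzen wir t = 1 ein und erhalten a = -4.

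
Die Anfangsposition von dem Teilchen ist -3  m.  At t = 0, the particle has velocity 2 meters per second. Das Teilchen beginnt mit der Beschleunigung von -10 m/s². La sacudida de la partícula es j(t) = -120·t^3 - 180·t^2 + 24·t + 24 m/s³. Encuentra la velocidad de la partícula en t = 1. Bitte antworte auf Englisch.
To find the answer, we compute 2 antiderivatives of j(t) = -120·t^3 - 180·t^2 + 24·t + 24. The integral of jerk is acceleration. Using a(0) = -10, we get a(t) = -30·t^4 - 60·t^3 + 12·t^2 + 24·t - 10. Finding the antiderivative of a(t) and using v(0) = 2: v(t) = -6·t^5 - 15·t^4 + 4·t^3 + 12·t^2 - 10·t + 2. Using v(t) = -6·t^5 - 15·t^4 + 4·t^3 + 12·t^2 - 10·t + 2 and substituting t = 1, we find v = -13.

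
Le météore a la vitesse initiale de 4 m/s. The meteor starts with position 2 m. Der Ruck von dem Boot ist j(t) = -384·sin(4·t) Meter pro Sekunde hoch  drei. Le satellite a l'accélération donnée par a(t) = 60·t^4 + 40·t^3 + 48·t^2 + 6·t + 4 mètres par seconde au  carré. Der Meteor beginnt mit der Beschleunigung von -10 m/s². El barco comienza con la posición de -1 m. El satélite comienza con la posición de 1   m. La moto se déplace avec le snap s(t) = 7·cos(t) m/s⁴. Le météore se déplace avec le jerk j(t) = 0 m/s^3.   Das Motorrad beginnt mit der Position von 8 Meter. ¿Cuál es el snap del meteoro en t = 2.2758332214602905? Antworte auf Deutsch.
Ausgehend von dem Ruck j(t) = 0, nehmen wir 1 Ableitung. Die Ableitung von dem Ruck ergibt den Snap: s(t) = 0. Wir haben den Snap s(t) = 0. Durch Einsetzen von t = 2.2758332214602905: s(2.2758332214602905) = 0.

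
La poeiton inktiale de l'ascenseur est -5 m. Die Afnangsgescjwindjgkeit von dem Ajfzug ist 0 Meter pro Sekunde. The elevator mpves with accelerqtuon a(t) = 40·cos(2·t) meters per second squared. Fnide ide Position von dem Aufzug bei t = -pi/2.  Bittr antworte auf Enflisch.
Starting from acceleration a(t) = 40·cos(2·t), we take 2 integrals. Taking ∫a(t)dt and applying v(0) = 0, we find v(t) = 20·sin(2·t). Taking ∫v(t)dt and applying x(0) = -5, we find x(t) = 5 - 10·cos(2·t). Using x(t) = 5 - 10·cos(2·t) and substituting t = -pi/2, we find x = 15.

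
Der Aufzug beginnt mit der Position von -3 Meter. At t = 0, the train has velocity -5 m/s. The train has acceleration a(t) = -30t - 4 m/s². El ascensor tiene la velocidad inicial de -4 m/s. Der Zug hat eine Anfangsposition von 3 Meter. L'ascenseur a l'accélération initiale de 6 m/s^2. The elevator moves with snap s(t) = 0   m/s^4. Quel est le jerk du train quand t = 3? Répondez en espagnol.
Para resolver esto, necesitamos tomar 1 derivada de nuestra ecuación de la aceleración a(t) = -30·t - 4. Derivando la aceleración, obtenemos la sacudida: j(t) = -30. De la ecuación de la sacudida j(t) = -30, sustituimos t = 3 para obtener j = -30.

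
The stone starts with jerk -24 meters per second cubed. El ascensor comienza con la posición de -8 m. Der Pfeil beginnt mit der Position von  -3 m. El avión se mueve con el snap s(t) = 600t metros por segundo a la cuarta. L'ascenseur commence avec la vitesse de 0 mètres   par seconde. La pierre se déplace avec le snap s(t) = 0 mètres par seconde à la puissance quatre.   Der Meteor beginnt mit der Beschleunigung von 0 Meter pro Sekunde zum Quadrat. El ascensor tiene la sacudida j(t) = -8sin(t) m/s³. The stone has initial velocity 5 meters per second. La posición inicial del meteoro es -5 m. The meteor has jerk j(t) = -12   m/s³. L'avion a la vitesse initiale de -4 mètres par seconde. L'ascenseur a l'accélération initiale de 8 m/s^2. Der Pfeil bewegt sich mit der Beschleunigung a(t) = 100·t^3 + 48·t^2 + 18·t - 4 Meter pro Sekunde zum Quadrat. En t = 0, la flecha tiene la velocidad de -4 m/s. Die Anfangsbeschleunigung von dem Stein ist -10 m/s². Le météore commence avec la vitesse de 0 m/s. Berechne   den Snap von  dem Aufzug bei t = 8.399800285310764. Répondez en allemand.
Wir müssen unsere Gleichung für den Ruck j(t) = -8·sin(t) 1-mal ableiten. Die Ableitung von dem Ruck ergibt den Snap: s(t) = -8·cos(t). Mit s(t) = -8·cos(t) und Einsetzen von t = 8.399800285310764, finden wir s = 4.15294374245046.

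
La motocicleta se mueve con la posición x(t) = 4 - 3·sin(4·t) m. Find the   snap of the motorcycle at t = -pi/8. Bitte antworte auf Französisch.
Nous devons dériver notre équation de la position x(t) = 4 - 3·sin(4·t) 4 fois. La dérivée de la position donne la vitesse: v(t) = -12·cos(4·t). La dérivée de la vitesse donne l'accélération: a(t) = 48·sin(4·t). En dérivant l'accélération, nous obtenons le jerk: j(t) = 192·cos(4·t). En dérivant le jerk, nous obtenons le snap: s(t) = -768·sin(4·t). De l'équation du snap s(t) = -768·sin(4·t), nous substituons t = -pi/8 pour obtenir s = 768.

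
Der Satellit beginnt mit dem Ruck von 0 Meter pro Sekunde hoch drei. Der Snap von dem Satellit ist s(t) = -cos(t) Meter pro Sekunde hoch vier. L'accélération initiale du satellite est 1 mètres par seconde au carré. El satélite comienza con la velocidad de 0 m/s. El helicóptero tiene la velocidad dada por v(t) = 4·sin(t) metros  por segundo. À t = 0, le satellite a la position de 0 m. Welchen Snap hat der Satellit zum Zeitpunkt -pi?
Wir haben den Snap s(t) = -cos(t). Durch Einsetzen von t = -pi: s(-pi) = 1.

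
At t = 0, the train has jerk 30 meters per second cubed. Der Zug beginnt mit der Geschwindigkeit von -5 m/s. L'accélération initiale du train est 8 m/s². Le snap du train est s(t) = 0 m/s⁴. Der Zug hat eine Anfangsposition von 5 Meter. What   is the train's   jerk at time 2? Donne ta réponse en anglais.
Starting from snap s(t) = 0, we take 1 antiderivative. The integral of snap is jerk. Using j(0) = 30, we get j(t) = 30. Using j(t) = 30 and substituting t = 2, we find j = 30.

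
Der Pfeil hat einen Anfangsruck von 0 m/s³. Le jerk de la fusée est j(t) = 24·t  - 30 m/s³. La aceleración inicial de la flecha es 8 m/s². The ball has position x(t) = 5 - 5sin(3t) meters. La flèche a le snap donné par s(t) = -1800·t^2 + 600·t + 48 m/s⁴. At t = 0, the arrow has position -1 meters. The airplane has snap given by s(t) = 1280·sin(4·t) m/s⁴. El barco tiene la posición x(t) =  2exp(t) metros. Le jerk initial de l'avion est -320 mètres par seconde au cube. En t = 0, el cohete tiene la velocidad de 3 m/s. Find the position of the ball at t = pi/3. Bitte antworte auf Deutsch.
Mit x(t) = 5 - 5·sin(3·t) und Einsetzen von t = pi/3, finden wir x = 5.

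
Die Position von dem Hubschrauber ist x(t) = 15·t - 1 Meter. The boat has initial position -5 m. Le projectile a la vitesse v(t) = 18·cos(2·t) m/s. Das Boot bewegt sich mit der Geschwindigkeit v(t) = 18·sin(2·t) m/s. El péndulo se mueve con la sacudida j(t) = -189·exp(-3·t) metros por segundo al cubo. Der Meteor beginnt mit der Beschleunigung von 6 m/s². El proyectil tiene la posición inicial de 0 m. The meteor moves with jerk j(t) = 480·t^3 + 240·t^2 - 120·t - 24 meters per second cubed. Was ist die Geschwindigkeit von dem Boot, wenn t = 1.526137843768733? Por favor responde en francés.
En utilisant v(t) = 18·sin(2·t) et en substituant t = 1.526137843768733, nous trouvons v = 1.60556865764798.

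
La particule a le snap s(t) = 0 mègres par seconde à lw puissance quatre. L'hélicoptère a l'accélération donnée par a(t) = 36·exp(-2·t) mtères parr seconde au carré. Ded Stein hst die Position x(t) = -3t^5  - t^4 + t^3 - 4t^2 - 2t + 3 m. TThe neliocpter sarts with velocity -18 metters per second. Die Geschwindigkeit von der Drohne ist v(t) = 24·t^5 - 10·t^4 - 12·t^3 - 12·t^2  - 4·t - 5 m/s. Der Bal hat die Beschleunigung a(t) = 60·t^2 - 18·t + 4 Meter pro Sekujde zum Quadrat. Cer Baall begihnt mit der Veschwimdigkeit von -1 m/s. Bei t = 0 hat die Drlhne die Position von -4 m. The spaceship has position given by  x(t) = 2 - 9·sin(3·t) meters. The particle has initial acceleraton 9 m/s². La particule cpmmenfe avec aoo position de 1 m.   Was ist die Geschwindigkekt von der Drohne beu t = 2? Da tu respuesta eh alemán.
Aus der Gleichung für die Geschwindigkeit v(t) = 24·t^5 - 10·t^4 - 12·t^3 - 12·t^2 - 4·t - 5, setzen wir t = 2 ein und erhalten v = 451.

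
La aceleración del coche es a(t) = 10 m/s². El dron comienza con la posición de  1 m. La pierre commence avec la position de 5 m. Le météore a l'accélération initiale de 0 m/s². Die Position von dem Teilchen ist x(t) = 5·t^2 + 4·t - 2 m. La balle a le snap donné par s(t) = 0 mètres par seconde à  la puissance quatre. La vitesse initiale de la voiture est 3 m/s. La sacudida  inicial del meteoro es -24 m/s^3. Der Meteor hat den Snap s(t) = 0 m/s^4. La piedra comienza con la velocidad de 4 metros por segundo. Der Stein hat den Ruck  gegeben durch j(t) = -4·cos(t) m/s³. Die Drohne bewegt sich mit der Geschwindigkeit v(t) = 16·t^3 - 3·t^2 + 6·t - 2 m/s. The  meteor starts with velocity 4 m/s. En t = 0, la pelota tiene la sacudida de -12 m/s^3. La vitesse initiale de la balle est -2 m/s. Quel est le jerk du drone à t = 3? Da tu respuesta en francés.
En partant de la vitesse v(t) = 16·t^3 - 3·t^2 + 6·t - 2, nous prenons 2 dérivées. En prenant d/dt de v(t), nous trouvons a(t) = 48·t^2 - 6·t + 6. En prenant d/dt de a(t), nous trouvons j(t) = 96·t - 6. De l'équation du jerk j(t) = 96·t - 6, nous substituons t = 3 pour obtenir j = 282.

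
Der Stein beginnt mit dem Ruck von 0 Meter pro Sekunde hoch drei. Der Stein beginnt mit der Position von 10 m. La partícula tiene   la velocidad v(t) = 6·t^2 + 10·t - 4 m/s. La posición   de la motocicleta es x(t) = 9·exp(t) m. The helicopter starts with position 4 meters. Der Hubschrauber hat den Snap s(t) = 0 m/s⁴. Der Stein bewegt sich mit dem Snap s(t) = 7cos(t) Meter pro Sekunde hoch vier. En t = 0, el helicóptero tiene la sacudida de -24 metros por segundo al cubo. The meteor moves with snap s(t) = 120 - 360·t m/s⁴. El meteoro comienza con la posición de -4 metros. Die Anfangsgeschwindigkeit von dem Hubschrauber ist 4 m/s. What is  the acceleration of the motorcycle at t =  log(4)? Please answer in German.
Ausgehend von der Position x(t) = 9·exp(t), nehmen wir 2 Ableitungen. Durch Ableiten von der Position erhalten wir die Geschwindigkeit: v(t) = 9·exp(t). Durch Ableiten von der Geschwindigkeit erhalten wir die Beschleunigung: a(t) = 9·exp(t). Mit a(t) = 9·exp(t) und Einsetzen von t = log(4), finden wir a = 36.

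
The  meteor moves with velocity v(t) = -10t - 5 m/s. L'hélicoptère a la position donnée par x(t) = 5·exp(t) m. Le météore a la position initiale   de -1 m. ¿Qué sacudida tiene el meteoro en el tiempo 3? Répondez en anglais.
We must differentiate our velocity equation v(t) = -10·t - 5 2 times. Taking d/dt of v(t), we find a(t) = -10. Differentiating acceleration, we get jerk: j(t) = 0. We have jerk j(t) = 0. Substituting t = 3: j(3) = 0.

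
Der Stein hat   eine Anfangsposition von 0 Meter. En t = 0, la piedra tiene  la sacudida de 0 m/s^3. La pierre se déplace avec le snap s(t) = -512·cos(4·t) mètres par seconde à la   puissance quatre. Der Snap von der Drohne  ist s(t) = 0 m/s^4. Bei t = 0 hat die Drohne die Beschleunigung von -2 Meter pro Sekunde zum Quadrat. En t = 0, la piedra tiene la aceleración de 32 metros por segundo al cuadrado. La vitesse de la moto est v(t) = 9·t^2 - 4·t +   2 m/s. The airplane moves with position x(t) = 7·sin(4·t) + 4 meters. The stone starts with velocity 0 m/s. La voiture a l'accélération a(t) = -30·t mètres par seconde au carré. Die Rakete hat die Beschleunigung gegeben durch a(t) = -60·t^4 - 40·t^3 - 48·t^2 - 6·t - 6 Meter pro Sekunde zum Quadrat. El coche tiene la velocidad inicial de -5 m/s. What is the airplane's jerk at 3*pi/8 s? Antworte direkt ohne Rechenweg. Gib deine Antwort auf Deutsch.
Bei t = 3*pi/8, j = 0.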